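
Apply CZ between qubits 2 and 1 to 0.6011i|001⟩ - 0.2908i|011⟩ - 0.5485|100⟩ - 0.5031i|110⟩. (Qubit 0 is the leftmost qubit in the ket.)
0.6011i|001⟩ + 0.2908i|011⟩ - 0.5485|100⟩ - 0.5031i|110⟩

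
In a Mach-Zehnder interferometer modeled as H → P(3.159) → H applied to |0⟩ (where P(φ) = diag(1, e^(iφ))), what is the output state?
(0.00007575 - 0.008703i)|0⟩ + (0.9999 + 0.008703i)|1⟩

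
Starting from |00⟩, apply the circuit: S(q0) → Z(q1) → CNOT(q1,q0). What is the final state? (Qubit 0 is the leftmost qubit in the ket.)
|00⟩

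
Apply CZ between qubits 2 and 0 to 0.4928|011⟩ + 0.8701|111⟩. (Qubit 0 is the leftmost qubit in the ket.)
0.4928|011⟩ - 0.8701|111⟩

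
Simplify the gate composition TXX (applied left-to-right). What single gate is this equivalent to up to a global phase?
T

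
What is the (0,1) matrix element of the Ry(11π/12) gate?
-0.9914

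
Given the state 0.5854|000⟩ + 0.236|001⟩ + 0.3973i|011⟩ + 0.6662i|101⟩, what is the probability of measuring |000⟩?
0.3427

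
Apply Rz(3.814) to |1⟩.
(-0.3299 + 0.944i)|1⟩

Rz(3.814) = [[e^(−iθ/2), 0], [0, e^(iθ/2)]] with e^(±iθ/2) = cos(θ/2) ± i·sin(θ/2); θ = 3.814, cos(θ/2) ≈ -0.329906, sin(θ/2) ≈ 0.944014.
With a = amp(|0⟩) = 0 and b = amp(|1⟩) = 1:
new amp(|0⟩) = (-0.329906 - 0.944014i)·a = 0
new amp(|1⟩) = (-0.329906 + 0.944014i)·b = (-0.3299 + 0.944i)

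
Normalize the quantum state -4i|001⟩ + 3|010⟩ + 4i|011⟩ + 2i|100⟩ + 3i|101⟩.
-0.5443i|001⟩ + 1/√6|010⟩ + 0.5443i|011⟩ + 0.2722i|100⟩ + (1/√6)i|101⟩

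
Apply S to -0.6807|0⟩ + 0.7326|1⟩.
-0.6807|0⟩ + 0.7326i|1⟩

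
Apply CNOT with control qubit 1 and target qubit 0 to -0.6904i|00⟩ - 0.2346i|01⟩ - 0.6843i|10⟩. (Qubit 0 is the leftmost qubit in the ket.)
-0.6904i|00⟩ - 0.6843i|10⟩ - 0.2346i|11⟩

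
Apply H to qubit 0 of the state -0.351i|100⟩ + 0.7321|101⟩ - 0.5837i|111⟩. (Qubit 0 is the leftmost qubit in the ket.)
-0.2482i|000⟩ + 0.5177|001⟩ - 0.4127i|011⟩ + 0.2482i|100⟩ - 0.5177|101⟩ + 0.4127i|111⟩

H on qubit 0 mixes each pair of kets that differ only in qubit 0: amplitudes (a, b) of (|…0…⟩, |…1…⟩) become ((a + b)/√2, (a − b)/√2). Kets absent from the input have amplitude 0.
(|000⟩, |100⟩): (a, b) = (0, -0.351i) → (-0.2482i, 0.2482i)
(|001⟩, |101⟩): (a, b) = (0, 0.7321) → (0.5177, -0.5177)
(|011⟩, |111⟩): (a, b) = (0, -0.5837i) → (-0.4127i, 0.4127i)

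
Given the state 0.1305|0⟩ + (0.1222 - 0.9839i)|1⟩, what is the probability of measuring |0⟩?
0.01703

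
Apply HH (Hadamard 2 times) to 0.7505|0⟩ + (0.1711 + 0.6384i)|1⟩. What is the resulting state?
0.7505|0⟩ + (0.1711 + 0.6384i)|1⟩

H² = I, so an even number of Hadamards cancels: H^2 = I and the state is unchanged.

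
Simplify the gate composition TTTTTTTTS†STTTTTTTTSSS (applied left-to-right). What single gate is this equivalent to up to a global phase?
S†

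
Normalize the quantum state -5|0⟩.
-|0⟩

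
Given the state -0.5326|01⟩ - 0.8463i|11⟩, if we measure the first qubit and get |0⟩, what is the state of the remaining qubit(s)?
-|1⟩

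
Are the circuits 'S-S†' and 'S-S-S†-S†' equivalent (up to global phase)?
Yes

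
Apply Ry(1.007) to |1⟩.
-0.4825|0⟩ + 0.8759|1⟩

Ry(1.007) = [[cos(θ/2), −sin(θ/2)], [sin(θ/2), cos(θ/2)]]; θ = 1.007, cos(θ/2) ≈ 0.875899, sin(θ/2) ≈ 0.482494.
With a = amp(|0⟩) = 0 and b = amp(|1⟩) = 1:
new amp(|0⟩) = (0.875899)·a + (-0.482494)·b = -0.4825
new amp(|1⟩) = (0.482494)·a + (0.875899)·b = 0.8759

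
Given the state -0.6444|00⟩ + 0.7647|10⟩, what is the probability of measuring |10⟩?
0.5848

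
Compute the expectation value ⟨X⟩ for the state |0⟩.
0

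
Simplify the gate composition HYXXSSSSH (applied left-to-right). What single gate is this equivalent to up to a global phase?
Y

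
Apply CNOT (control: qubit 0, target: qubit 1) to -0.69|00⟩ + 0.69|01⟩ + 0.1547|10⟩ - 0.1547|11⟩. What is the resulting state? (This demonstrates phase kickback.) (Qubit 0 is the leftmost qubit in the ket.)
-0.69|00⟩ + 0.69|01⟩ - 0.1547|10⟩ + 0.1547|11⟩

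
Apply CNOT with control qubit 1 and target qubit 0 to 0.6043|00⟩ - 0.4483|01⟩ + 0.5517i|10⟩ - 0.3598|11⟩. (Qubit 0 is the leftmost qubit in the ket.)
0.6043|00⟩ - 0.3598|01⟩ + 0.5517i|10⟩ - 0.4483|11⟩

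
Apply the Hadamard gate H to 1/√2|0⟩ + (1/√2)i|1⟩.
(1/2 + (1/2)i)|0⟩ + (1/2 - (1/2)i)|1⟩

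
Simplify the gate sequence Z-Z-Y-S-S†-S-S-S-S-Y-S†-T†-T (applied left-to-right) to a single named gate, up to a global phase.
S†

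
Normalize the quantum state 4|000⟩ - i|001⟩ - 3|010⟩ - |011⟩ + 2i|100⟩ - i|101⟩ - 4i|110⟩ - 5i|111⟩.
0.4682|000⟩ - 0.117i|001⟩ - 0.3511|010⟩ - 0.117|011⟩ + 0.2341i|100⟩ - 0.117i|101⟩ - 0.4682i|110⟩ - 0.5852i|111⟩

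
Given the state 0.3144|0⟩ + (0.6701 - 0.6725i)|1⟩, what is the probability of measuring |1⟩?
0.9013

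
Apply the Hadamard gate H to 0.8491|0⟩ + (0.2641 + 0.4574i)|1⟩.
(0.7872 + 0.3234i)|0⟩ + (0.4137 - 0.3234i)|1⟩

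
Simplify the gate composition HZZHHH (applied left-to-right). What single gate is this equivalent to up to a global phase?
I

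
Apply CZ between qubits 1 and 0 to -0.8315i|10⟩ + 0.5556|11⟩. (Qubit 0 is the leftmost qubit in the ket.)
-0.8315i|10⟩ - 0.5556|11⟩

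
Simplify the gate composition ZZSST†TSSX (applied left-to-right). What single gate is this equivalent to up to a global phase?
X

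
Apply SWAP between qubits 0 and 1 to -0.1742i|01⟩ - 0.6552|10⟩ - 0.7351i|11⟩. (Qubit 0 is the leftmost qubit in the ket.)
-0.6552|01⟩ - 0.1742i|10⟩ - 0.7351i|11⟩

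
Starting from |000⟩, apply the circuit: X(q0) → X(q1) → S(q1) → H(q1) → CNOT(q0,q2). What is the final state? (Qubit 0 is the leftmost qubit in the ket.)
(1/√2)i|101⟩ - (1/√2)i|111⟩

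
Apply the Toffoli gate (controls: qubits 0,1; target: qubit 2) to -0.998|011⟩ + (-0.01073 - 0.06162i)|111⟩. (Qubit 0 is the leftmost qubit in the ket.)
-0.998|011⟩ + (-0.01073 - 0.06162i)|110⟩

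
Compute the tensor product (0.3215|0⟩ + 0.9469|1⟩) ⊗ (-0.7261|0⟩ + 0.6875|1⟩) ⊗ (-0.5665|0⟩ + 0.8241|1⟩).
0.1322|000⟩ - 0.1924|001⟩ - 0.1252|010⟩ + 0.1822|011⟩ + 0.3895|100⟩ - 0.5666|101⟩ - 0.3688|110⟩ + 0.5365|111⟩

amp(|b₁b₂…⟩) = product of the factor amplitudes for bits b₁, b₂, …; only kets whose every factor amplitude is nonzero survive.
|000⟩: (0.3215)(-0.7261)(-0.5665) = 0.1322
|001⟩: (0.3215)(-0.7261)(0.8241) = -0.1924
|010⟩: (0.3215)(0.6875)(-0.5665) = -0.1252
|011⟩: (0.3215)(0.6875)(0.8241) = 0.1822
|100⟩: (0.9469)(-0.7261)(-0.5665) = 0.3895
|101⟩: (0.9469)(-0.7261)(0.8241) = -0.5666
|110⟩: (0.9469)(0.6875)(-0.5665) = -0.3688
|111⟩: (0.9469)(0.6875)(0.8241) = 0.5365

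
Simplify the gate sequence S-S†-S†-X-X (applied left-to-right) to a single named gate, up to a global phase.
S†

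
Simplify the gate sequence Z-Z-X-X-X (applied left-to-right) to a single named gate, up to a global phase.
X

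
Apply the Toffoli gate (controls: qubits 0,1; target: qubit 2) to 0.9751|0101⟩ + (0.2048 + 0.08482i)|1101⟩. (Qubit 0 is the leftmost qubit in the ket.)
0.9751|0101⟩ + (0.2048 + 0.08482i)|1111⟩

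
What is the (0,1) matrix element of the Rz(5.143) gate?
0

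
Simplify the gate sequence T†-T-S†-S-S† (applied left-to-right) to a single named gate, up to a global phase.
S†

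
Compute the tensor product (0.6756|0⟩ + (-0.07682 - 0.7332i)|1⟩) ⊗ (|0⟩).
0.6756|00⟩ + (-0.07682 - 0.7332i)|10⟩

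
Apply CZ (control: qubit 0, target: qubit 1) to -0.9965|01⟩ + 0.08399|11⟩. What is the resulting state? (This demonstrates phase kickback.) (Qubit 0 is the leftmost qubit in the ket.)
-0.9965|01⟩ - 0.08399|11⟩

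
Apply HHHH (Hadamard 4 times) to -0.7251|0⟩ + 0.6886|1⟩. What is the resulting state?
-0.7251|0⟩ + 0.6886|1⟩

H² = I, so an even number of Hadamards cancels: H^4 = I and the state is unchanged.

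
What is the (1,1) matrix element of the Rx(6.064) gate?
-0.994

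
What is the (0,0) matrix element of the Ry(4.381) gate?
-0.5808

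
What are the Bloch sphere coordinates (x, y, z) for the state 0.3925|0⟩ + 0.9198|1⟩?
(0.722, 0, -0.692)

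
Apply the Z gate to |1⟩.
-|1⟩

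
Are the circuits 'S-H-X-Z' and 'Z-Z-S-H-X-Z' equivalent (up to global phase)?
Yes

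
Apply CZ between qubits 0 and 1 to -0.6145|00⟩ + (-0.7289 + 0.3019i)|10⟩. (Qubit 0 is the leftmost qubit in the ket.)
-0.6145|00⟩ + (-0.7289 + 0.3019i)|10⟩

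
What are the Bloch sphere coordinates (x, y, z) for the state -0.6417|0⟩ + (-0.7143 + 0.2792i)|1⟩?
(0.9167, -0.3583, -0.1764)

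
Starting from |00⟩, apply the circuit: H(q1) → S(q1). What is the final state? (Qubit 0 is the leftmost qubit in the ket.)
1/√2|00⟩ + (1/√2)i|01⟩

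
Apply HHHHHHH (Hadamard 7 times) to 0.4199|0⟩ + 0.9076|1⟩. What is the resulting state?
0.9387|0⟩ - 0.3449|1⟩

H² = I, so H^7 = H: a single Hadamard. With (a, b) = (0.4199, 0.9076), H gives ((a + b)/√2, (a − b)/√2) = (0.9387, -0.3449).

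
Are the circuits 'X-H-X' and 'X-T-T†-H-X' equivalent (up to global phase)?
Yes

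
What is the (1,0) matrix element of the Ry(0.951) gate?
0.4578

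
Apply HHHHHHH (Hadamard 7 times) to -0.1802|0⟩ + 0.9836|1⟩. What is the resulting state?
0.5681|0⟩ - 0.8229|1⟩

H² = I, so H^7 = H: a single Hadamard. With (a, b) = (-0.1802, 0.9836), H gives ((a + b)/√2, (a − b)/√2) = (0.5681, -0.8229).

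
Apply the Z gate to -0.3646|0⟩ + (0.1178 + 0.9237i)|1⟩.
-0.3646|0⟩ + (-0.1178 - 0.9237i)|1⟩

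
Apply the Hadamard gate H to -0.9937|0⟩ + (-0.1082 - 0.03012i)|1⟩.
(-0.7792 - 0.0213i)|0⟩ + (-0.6261 + 0.0213i)|1⟩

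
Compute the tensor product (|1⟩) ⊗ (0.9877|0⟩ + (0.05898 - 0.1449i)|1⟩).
0.9877|10⟩ + (0.05898 - 0.1449i)|11⟩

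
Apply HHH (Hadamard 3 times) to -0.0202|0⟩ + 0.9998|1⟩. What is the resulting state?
0.6927|0⟩ - 0.7212|1⟩

H² = I, so H^3 = H: a single Hadamard. With (a, b) = (-0.0202, 0.9998), H gives ((a + b)/√2, (a − b)/√2) = (0.6927, -0.7212).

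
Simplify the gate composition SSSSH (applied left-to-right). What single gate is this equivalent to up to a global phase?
H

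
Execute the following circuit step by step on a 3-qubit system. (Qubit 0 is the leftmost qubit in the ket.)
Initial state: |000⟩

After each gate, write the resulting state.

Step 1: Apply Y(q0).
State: i|100⟩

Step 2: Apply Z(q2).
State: i|100⟩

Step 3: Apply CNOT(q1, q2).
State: i|100⟩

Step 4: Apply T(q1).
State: i|100⟩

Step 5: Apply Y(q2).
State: -|101⟩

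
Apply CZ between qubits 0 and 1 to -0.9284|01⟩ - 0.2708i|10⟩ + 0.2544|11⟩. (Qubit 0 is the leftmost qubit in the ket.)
-0.9284|01⟩ - 0.2708i|10⟩ - 0.2544|11⟩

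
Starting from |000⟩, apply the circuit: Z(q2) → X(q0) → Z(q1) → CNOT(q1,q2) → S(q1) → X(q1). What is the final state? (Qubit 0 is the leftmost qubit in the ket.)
|110⟩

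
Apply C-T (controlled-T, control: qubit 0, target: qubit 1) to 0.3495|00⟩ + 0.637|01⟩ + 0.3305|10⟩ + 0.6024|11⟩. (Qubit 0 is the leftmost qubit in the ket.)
0.3495|00⟩ + 0.637|01⟩ + 0.3305|10⟩ + (0.426 + 0.426i)|11⟩

C-T leaves the control-|0⟩ kets |00⟩, |01⟩ unchanged and applies T to qubit 1 on the control-|1⟩ pair (|10⟩, |11⟩).
T = [[1, 0], [0, (1/√2 + (1/√2)i)]].
With a = amp(|10⟩) = 0.3305 and b = amp(|11⟩) = 0.6024:
new amp(|10⟩) = (1)·a = 0.3305
new amp(|11⟩) = (1/√2 + (1/√2)i)·b = (0.426 + 0.426i)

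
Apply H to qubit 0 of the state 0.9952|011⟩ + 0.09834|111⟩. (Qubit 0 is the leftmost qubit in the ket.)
0.7732|011⟩ + 0.6342|111⟩

H on qubit 0 mixes each pair of kets that differ only in qubit 0: amplitudes (a, b) of (|…0…⟩, |…1…⟩) become ((a + b)/√2, (a − b)/√2). Kets absent from the input have amplitude 0.
(|011⟩, |111⟩): (a, b) = (0.9952, 0.09834) → (0.7732, 0.6342)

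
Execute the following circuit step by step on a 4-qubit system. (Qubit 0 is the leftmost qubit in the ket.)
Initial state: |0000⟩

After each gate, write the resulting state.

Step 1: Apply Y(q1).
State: i|0100⟩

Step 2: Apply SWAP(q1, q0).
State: i|1000⟩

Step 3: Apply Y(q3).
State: -|1001⟩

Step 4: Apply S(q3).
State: -i|1001⟩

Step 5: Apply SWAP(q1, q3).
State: -i|1100⟩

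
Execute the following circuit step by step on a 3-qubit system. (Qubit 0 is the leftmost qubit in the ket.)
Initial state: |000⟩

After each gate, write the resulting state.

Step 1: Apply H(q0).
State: 1/√2|000⟩ + 1/√2|100⟩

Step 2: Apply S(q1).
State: 1/√2|000⟩ + 1/√2|100⟩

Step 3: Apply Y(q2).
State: (1/√2)i|001⟩ + (1/√2)i|101⟩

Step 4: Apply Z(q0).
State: (1/√2)i|001⟩ - (1/√2)i|101⟩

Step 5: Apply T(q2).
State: (-1/2 + (1/2)i)|001⟩ + (1/2 - (1/2)i)|101⟩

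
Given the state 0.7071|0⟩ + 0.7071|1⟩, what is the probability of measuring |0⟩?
0.5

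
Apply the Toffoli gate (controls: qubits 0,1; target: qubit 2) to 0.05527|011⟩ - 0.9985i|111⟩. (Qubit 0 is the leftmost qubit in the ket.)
0.05527|011⟩ - 0.9985i|110⟩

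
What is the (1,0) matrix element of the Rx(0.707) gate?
-0.3462i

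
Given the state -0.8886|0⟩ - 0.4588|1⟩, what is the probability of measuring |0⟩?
0.7896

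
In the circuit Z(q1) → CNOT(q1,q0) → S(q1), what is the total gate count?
3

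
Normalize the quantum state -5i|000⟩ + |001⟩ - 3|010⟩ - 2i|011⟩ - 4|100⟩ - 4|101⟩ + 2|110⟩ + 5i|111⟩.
-(1/2)i|000⟩ + 0.1|001⟩ - 0.3|010⟩ - 0.2i|011⟩ - 0.4|100⟩ - 0.4|101⟩ + 0.2|110⟩ + (1/2)i|111⟩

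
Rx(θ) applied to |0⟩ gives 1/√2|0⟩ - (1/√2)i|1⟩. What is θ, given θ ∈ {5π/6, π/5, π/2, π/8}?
π/2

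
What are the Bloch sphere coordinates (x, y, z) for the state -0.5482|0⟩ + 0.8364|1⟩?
(-0.917, 0, -0.399)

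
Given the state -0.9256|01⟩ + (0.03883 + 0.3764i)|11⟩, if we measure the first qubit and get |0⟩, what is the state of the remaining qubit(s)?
-|1⟩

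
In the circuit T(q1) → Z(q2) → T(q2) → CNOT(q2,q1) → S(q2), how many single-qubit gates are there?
4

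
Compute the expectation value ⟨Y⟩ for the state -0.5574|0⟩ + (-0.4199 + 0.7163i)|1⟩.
-0.7985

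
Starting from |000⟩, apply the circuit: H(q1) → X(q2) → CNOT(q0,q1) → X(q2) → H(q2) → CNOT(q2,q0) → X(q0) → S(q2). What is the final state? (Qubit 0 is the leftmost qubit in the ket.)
(1/2)i|001⟩ + (1/2)i|011⟩ + 1/2|100⟩ + 1/2|110⟩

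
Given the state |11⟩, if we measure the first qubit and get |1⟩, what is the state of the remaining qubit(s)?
|1⟩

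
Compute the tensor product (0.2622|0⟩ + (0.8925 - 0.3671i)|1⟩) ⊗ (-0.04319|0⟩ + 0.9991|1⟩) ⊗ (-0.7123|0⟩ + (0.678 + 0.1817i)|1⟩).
0.008066|000⟩ + (-0.007678 - 0.002058i)|001⟩ - 0.1866|010⟩ + (0.1776 + 0.0476i)|011⟩ + (0.02746 - 0.01129i)|100⟩ + (-0.02902 + 0.003746i)|101⟩ + (-0.6352 + 0.2612i)|110⟩ + (0.6712 - 0.08665i)|111⟩

amp(|b₁b₂…⟩) = product of the factor amplitudes for bits b₁, b₂, …; only kets whose every factor amplitude is nonzero survive.
|000⟩: (0.2622)(-0.04319)(-0.7123) = 0.008066
|001⟩: (0.2622)(-0.04319)(0.678 + 0.1817i) = (-0.007678 - 0.002058i)
|010⟩: (0.2622)(0.9991)(-0.7123) = -0.1866
|011⟩: (0.2622)(0.9991)(0.678 + 0.1817i) = (0.1776 + 0.0476i)
|100⟩: (0.8925 - 0.3671i)(-0.04319)(-0.7123) = (0.02746 - 0.01129i)
|101⟩: (0.8925 - 0.3671i)(-0.04319)(0.678 + 0.1817i) = (-0.02902 + 0.003746i)
|110⟩: (0.8925 - 0.3671i)(0.9991)(-0.7123) = (-0.6352 + 0.2612i)
|111⟩: (0.8925 - 0.3671i)(0.9991)(0.678 + 0.1817i) = (0.6712 - 0.08665i)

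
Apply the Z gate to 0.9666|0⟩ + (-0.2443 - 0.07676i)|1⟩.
0.9666|0⟩ + (0.2443 + 0.07676i)|1⟩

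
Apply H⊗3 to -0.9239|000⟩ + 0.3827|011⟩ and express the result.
-0.1913|000⟩ - 0.462|001⟩ - 0.462|010⟩ - 0.1913|011⟩ - 0.1913|100⟩ - 0.462|101⟩ - 0.462|110⟩ - 0.1913|111⟩

H⊗3 gives amp(|y⟩) = (1/2√2) Σ_x (−1)^(x·y) amp(|x⟩), where x·y is the number of positions in which both x and y have a 1.
|000⟩: (-0.9239 + 0.3827)/(2√2) = -0.1913
|001⟩: (-0.9239 - 0.3827)/(2√2) = -0.462
|010⟩: (-0.9239 - 0.3827)/(2√2) = -0.462
|011⟩: (-0.9239 + 0.3827)/(2√2) = -0.1913
|100⟩: (-0.9239 + 0.3827)/(2√2) = -0.1913
|101⟩: (-0.9239 - 0.3827)/(2√2) = -0.462
|110⟩: (-0.9239 - 0.3827)/(2√2) = -0.462
|111⟩: (-0.9239 + 0.3827)/(2√2) = -0.1913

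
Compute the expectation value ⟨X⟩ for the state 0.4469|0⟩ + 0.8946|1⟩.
0.7996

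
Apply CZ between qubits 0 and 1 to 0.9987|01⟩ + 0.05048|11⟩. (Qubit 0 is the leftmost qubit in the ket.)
0.9987|01⟩ - 0.05048|11⟩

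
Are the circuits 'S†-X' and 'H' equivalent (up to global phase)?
No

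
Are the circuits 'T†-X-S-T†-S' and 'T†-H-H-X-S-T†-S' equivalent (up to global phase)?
Yes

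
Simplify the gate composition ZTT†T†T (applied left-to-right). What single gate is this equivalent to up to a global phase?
Z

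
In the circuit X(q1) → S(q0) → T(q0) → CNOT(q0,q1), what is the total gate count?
4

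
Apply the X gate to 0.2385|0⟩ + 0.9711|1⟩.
0.9711|0⟩ + 0.2385|1⟩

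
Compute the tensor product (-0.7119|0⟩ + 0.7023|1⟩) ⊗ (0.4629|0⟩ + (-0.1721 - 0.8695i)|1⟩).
-0.3295|00⟩ + (0.1225 + 0.619i)|01⟩ + 0.3251|10⟩ + (-0.1209 - 0.6106i)|11⟩

amp(|b₁b₂…⟩) = product of the factor amplitudes for bits b₁, b₂, …; only kets whose every factor amplitude is nonzero survive.
|00⟩: (-0.7119)(0.4629) = -0.3295
|01⟩: (-0.7119)(-0.1721 - 0.8695i) = (0.1225 + 0.619i)
|10⟩: (0.7023)(0.4629) = 0.3251
|11⟩: (0.7023)(-0.1721 - 0.8695i) = (-0.1209 - 0.6106i)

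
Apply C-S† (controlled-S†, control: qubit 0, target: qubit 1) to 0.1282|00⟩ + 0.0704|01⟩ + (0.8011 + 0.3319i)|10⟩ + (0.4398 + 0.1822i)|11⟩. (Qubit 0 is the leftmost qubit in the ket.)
0.1282|00⟩ + 0.0704|01⟩ + (0.8011 + 0.3319i)|10⟩ + (0.1822 - 0.4398i)|11⟩

C-S† leaves the control-|0⟩ kets |00⟩, |01⟩ unchanged and applies S† to qubit 1 on the control-|1⟩ pair (|10⟩, |11⟩).
S† = [[1, 0], [0, -i]].
With a = amp(|10⟩) = (0.8011 + 0.3319i) and b = amp(|11⟩) = (0.4398 + 0.1822i):
new amp(|10⟩) = (1)·a = (0.8011 + 0.3319i)
new amp(|11⟩) = (-i)·b = (0.1822 - 0.4398i)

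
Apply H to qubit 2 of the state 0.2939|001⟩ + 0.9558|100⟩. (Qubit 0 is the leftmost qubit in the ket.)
0.2078|000⟩ - 0.2078|001⟩ + 0.6759|100⟩ + 0.6759|101⟩

H on qubit 2 mixes each pair of kets that differ only in qubit 2: amplitudes (a, b) of (|…0…⟩, |…1…⟩) become ((a + b)/√2, (a − b)/√2). Kets absent from the input have amplitude 0.
(|000⟩, |001⟩): (a, b) = (0, 0.2939) → (0.2078, -0.2078)
(|100⟩, |101⟩): (a, b) = (0.9558, 0) → (0.6759, 0.6759)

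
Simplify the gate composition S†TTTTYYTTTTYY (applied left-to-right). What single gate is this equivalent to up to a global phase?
S†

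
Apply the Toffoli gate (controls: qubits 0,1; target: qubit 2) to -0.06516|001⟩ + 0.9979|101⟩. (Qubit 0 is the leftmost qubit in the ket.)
-0.06516|001⟩ + 0.9979|101⟩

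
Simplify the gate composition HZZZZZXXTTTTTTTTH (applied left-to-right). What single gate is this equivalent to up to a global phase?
X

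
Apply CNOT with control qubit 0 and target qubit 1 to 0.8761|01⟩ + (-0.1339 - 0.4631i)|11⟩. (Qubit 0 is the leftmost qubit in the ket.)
0.8761|01⟩ + (-0.1339 - 0.4631i)|10⟩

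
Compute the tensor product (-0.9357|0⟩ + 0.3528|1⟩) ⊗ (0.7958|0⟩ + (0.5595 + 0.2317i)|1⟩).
-0.7446|00⟩ + (-0.5235 - 0.2168i)|01⟩ + 0.2808|10⟩ + (0.1974 + 0.08174i)|11⟩

amp(|b₁b₂…⟩) = product of the factor amplitudes for bits b₁, b₂, …; only kets whose every factor amplitude is nonzero survive.
|00⟩: (-0.9357)(0.7958) = -0.7446
|01⟩: (-0.9357)(0.5595 + 0.2317i) = (-0.5235 - 0.2168i)
|10⟩: (0.3528)(0.7958) = 0.2808
|11⟩: (0.3528)(0.5595 + 0.2317i) = (0.1974 + 0.08174i)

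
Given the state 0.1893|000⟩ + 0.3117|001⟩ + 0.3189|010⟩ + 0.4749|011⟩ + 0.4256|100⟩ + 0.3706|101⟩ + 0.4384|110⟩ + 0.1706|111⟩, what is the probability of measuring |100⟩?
0.1811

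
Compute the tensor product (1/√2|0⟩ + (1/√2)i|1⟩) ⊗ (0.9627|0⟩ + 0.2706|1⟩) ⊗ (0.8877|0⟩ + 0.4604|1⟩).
0.6043|000⟩ + 0.3134|001⟩ + 0.1699|010⟩ + 0.08809|011⟩ + 0.6043i|100⟩ + 0.3134i|101⟩ + 0.1699i|110⟩ + 0.08809i|111⟩

amp(|b₁b₂…⟩) = product of the factor amplitudes for bits b₁, b₂, …; only kets whose every factor amplitude is nonzero survive.
|000⟩: (1/√2)(0.9627)(0.8877) = 0.6043
|001⟩: (1/√2)(0.9627)(0.4604) = 0.3134
|010⟩: (1/√2)(0.2706)(0.8877) = 0.1699
|011⟩: (1/√2)(0.2706)(0.4604) = 0.08809
|100⟩: ((1/√2)i)(0.9627)(0.8877) = 0.6043i
|101⟩: ((1/√2)i)(0.9627)(0.4604) = 0.3134i
|110⟩: ((1/√2)i)(0.2706)(0.8877) = 0.1699i
|111⟩: ((1/√2)i)(0.2706)(0.4604) = 0.08809i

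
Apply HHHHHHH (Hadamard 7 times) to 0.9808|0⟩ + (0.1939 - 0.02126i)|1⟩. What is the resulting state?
(0.8306 - 0.01503i)|0⟩ + (0.5564 + 0.01503i)|1⟩

H² = I, so H^7 = H: a single Hadamard. With (a, b) = (0.9808, (0.1939 - 0.02126i)), H gives ((a + b)/√2, (a − b)/√2) = ((0.8306 - 0.01503i), (0.5564 + 0.01503i)).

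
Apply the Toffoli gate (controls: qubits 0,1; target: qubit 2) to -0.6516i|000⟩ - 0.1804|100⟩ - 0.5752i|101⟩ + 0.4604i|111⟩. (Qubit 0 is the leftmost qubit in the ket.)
-0.6516i|000⟩ - 0.1804|100⟩ - 0.5752i|101⟩ + 0.4604i|110⟩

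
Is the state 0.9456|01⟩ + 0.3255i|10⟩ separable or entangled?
Entangled

Writing the state as a|00⟩ + b|01⟩ + c|10⟩ + d|11⟩, it is a product state iff ad − bc = 0.
Here (a, b, c, d) = (0, 0.9456, 0.3255i, 0): ad − bc = (0)(0) − (0.9456)(0.3255i) = -0.3078i ≠ 0, so the state is entangled.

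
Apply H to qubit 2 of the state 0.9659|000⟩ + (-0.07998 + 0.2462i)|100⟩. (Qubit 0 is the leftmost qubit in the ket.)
0.683|000⟩ + 0.683|001⟩ + (-0.05655 + 0.1741i)|100⟩ + (-0.05655 + 0.1741i)|101⟩

H on qubit 2 mixes each pair of kets that differ only in qubit 2: amplitudes (a, b) of (|…0…⟩, |…1…⟩) become ((a + b)/√2, (a − b)/√2). Kets absent from the input have amplitude 0.
(|000⟩, |001⟩): (a, b) = (0.9659, 0) → (0.683, 0.683)
(|100⟩, |101⟩): (a, b) = ((-0.07998 + 0.2462i), 0) → ((-0.05655 + 0.1741i), (-0.05655 + 0.1741i))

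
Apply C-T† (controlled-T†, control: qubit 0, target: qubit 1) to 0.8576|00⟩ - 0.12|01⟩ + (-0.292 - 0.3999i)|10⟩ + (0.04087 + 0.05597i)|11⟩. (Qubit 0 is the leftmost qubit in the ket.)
0.8576|00⟩ - 0.12|01⟩ + (-0.292 - 0.3999i)|10⟩ + (0.06848 + 0.01068i)|11⟩

C-T† leaves the control-|0⟩ kets |00⟩, |01⟩ unchanged and applies T† to qubit 1 on the control-|1⟩ pair (|10⟩, |11⟩).
T† = [[1, 0], [0, (1/√2 - (1/√2)i)]].
With a = amp(|10⟩) = (-0.292 - 0.3999i) and b = amp(|11⟩) = (0.04087 + 0.05597i):
new amp(|10⟩) = (1)·a = (-0.292 - 0.3999i)
new amp(|11⟩) = (1/√2 - (1/√2)i)·b = (0.06848 + 0.01068i)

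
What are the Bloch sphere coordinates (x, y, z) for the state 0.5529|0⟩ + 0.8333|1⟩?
(0.9215, 0, -0.3887)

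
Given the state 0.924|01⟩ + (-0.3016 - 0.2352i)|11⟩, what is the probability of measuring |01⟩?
0.8538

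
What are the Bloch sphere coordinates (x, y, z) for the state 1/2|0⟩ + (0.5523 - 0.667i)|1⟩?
(0.5523, -0.667, -0.4999)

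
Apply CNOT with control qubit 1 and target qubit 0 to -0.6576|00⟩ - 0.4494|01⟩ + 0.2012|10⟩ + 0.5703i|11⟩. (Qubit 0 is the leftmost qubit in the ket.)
-0.6576|00⟩ + 0.5703i|01⟩ + 0.2012|10⟩ - 0.4494|11⟩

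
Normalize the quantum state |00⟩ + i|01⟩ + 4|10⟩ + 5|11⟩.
0.1525|00⟩ + 0.1525i|01⟩ + 0.61|10⟩ + 0.7625|11⟩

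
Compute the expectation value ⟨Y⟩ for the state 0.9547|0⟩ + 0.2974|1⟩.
0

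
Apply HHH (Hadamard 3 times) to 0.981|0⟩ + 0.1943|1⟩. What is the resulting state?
0.8311|0⟩ + 0.5563|1⟩

H² = I, so H^3 = H: a single Hadamard. With (a, b) = (0.981, 0.1943), H gives ((a + b)/√2, (a − b)/√2) = (0.8311, 0.5563).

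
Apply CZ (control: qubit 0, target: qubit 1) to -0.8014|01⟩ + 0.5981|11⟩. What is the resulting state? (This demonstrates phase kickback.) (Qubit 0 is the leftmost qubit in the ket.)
-0.8014|01⟩ - 0.5981|11⟩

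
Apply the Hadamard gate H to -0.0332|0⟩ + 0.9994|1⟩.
0.6832|0⟩ - 0.7302|1⟩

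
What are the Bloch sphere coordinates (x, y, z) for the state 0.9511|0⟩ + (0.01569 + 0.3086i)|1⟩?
(0.02985, 0.587, 0.8091)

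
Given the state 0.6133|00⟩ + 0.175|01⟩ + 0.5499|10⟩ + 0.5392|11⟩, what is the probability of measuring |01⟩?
0.03063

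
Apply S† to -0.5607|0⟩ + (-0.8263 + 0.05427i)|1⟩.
-0.5607|0⟩ + (0.05427 + 0.8263i)|1⟩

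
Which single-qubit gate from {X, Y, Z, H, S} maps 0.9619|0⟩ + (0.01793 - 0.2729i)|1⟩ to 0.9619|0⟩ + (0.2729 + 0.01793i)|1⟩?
S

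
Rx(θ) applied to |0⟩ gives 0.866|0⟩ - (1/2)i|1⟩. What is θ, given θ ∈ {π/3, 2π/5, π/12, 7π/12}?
π/3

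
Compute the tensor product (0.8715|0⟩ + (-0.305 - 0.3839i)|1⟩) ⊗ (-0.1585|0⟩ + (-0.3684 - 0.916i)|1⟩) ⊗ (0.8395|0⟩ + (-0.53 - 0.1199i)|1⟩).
-0.116|000⟩ + (0.07321 + 0.01656i)|001⟩ + (-0.2695 - 0.6702i)|010⟩ + (0.07445 + 0.4616i)|011⟩ + (0.04058 + 0.05108i)|100⟩ + (-0.01833 - 0.03805i)|101⟩ + (-0.2009 + 0.3533i)|110⟩ + (0.1773 - 0.1943i)|111⟩

amp(|b₁b₂…⟩) = product of the factor amplitudes for bits b₁, b₂, …; only kets whose every factor amplitude is nonzero survive.
|000⟩: (0.8715)(-0.1585)(0.8395) = -0.116
|001⟩: (0.8715)(-0.1585)(-0.53 - 0.1199i) = (0.07321 + 0.01656i)
|010⟩: (0.8715)(-0.3684 - 0.916i)(0.8395) = (-0.2695 - 0.6702i)
|011⟩: (0.8715)(-0.3684 - 0.916i)(-0.53 - 0.1199i) = (0.07445 + 0.4616i)
|100⟩: (-0.305 - 0.3839i)(-0.1585)(0.8395) = (0.04058 + 0.05108i)
|101⟩: (-0.305 - 0.3839i)(-0.1585)(-0.53 - 0.1199i) = (-0.01833 - 0.03805i)
|110⟩: (-0.305 - 0.3839i)(-0.3684 - 0.916i)(0.8395) = (-0.2009 + 0.3533i)
|111⟩: (-0.305 - 0.3839i)(-0.3684 - 0.916i)(-0.53 - 0.1199i) = (0.1773 - 0.1943i)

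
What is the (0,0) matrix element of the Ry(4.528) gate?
-0.639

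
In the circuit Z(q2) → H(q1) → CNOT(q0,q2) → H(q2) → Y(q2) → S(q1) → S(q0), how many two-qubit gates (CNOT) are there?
1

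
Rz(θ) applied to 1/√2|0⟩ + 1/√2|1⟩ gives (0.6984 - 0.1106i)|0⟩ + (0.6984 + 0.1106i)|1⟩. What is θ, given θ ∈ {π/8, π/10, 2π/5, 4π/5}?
π/10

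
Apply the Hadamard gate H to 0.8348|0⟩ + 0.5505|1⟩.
0.9796|0⟩ + 0.201|1⟩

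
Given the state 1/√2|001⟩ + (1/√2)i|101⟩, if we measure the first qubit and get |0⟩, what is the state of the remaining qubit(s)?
|01⟩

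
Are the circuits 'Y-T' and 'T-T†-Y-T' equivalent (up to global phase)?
Yes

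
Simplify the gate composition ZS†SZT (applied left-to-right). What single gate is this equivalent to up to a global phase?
T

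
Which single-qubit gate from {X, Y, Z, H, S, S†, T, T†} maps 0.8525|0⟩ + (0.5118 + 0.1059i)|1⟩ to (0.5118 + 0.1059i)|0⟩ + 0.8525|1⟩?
X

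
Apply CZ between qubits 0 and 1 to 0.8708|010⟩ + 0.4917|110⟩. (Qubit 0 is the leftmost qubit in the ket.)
0.8708|010⟩ - 0.4917|110⟩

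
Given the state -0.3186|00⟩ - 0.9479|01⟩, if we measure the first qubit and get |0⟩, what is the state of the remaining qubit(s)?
-0.3186|0⟩ - 0.9479|1⟩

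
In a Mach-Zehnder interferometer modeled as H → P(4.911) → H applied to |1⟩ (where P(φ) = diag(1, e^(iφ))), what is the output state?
(0.4013 + 0.4902i)|0⟩ + (0.5987 - 0.4902i)|1⟩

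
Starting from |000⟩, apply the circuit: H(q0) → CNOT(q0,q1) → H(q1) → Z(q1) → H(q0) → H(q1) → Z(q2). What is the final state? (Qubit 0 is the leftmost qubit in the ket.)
1/2|000⟩ + 1/2|010⟩ - 1/2|100⟩ + 1/2|110⟩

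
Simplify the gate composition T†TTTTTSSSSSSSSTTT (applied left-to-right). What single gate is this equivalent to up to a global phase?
T†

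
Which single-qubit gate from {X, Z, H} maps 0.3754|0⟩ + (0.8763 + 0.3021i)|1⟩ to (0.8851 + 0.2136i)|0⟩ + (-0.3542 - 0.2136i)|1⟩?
H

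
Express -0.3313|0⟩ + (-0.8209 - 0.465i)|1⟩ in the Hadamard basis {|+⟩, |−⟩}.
(-0.8147 - 0.3288i)|+⟩ + (0.3462 + 0.3288i)|−⟩

With |ψ⟩ = α|0⟩ + β|1⟩, the Hadamard-basis coefficients are ⟨+|ψ⟩ = (α + β)/√2 and ⟨−|ψ⟩ = (α − β)/√2.
Here α = -0.3313, β = (-0.8209 - 0.465i): (α + β)/√2 = (-0.8147 - 0.3288i), (α − β)/√2 = (0.3462 + 0.3288i).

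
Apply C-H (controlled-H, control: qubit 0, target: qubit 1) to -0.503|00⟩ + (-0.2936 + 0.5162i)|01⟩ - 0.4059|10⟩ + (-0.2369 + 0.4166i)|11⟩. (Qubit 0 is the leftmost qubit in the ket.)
-0.503|00⟩ + (-0.2936 + 0.5162i)|01⟩ + (-0.4545 + 0.2946i)|10⟩ + (-0.1195 - 0.2946i)|11⟩

C-H leaves the control-|0⟩ kets |00⟩, |01⟩ unchanged and applies H to qubit 1 on the control-|1⟩ pair (|10⟩, |11⟩).
H = [[1/√2, 1/√2], [1/√2, -1/√2]].
With a = amp(|10⟩) = -0.4059 and b = amp(|11⟩) = (-0.2369 + 0.4166i):
new amp(|10⟩) = (1/√2)·a + (1/√2)·b = (-0.4545 + 0.2946i)
new amp(|11⟩) = (1/√2)·a + (-1/√2)·b = (-0.1195 - 0.2946i)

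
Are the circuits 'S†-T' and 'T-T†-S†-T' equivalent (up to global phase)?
Yes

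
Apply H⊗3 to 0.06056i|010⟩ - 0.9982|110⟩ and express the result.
(-0.3529 + 0.02141i)|000⟩ + (-0.3529 + 0.02141i)|001⟩ + (0.3529 - 0.02141i)|010⟩ + (0.3529 - 0.02141i)|011⟩ + (0.3529 + 0.02141i)|100⟩ + (0.3529 + 0.02141i)|101⟩ + (-0.3529 - 0.02141i)|110⟩ + (-0.3529 - 0.02141i)|111⟩

H⊗3 gives amp(|y⟩) = (1/2√2) Σ_x (−1)^(x·y) amp(|x⟩), where x·y is the number of positions in which both x and y have a 1.
|000⟩: (0.06056i - 0.9982)/(2√2) = (-0.3529 + 0.02141i)
|001⟩: (0.06056i - 0.9982)/(2√2) = (-0.3529 + 0.02141i)
|010⟩: (-0.06056i + 0.9982)/(2√2) = (0.3529 - 0.02141i)
|011⟩: (-0.06056i + 0.9982)/(2√2) = (0.3529 - 0.02141i)
|100⟩: (0.06056i + 0.9982)/(2√2) = (0.3529 + 0.02141i)
|101⟩: (0.06056i + 0.9982)/(2√2) = (0.3529 + 0.02141i)
|110⟩: (-0.06056i - 0.9982)/(2√2) = (-0.3529 - 0.02141i)
|111⟩: (-0.06056i - 0.9982)/(2√2) = (-0.3529 - 0.02141i)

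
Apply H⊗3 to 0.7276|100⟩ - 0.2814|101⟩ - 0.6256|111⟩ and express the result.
-0.06343|000⟩ + 0.5779|001⟩ + 0.3789|010⟩ + 0.1356|011⟩ + 0.06343|100⟩ - 0.5779|101⟩ - 0.3789|110⟩ - 0.1356|111⟩

H⊗3 gives amp(|y⟩) = (1/2√2) Σ_x (−1)^(x·y) amp(|x⟩), where x·y is the number of positions in which both x and y have a 1.
|000⟩: (0.7276 - 0.2814 - 0.6256)/(2√2) = -0.06343
|001⟩: (0.7276 + 0.2814 + 0.6256)/(2√2) = 0.5779
|010⟩: (0.7276 - 0.2814 + 0.6256)/(2√2) = 0.3789
|011⟩: (0.7276 + 0.2814 - 0.6256)/(2√2) = 0.1356
|100⟩: (-0.7276 + 0.2814 + 0.6256)/(2√2) = 0.06343
|101⟩: (-0.7276 - 0.2814 - 0.6256)/(2√2) = -0.5779
|110⟩: (-0.7276 + 0.2814 - 0.6256)/(2√2) = -0.3789
|111⟩: (-0.7276 - 0.2814 + 0.6256)/(2√2) = -0.1356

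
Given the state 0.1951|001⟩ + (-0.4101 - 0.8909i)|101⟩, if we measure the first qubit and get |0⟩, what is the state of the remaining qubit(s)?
|01⟩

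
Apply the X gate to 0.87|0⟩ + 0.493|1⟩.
0.493|0⟩ + 0.87|1⟩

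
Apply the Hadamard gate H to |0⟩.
1/√2|0⟩ + 1/√2|1⟩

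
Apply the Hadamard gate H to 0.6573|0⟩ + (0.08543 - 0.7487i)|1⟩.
(0.5252 - 0.5294i)|0⟩ + (0.4044 + 0.5294i)|1⟩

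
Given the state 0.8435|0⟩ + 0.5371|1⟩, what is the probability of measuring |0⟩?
0.7115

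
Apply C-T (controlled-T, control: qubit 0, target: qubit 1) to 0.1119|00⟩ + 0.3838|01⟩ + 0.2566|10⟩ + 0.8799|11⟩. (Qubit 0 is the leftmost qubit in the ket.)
0.1119|00⟩ + 0.3838|01⟩ + 0.2566|10⟩ + (0.6222 + 0.6222i)|11⟩

C-T leaves the control-|0⟩ kets |00⟩, |01⟩ unchanged and applies T to qubit 1 on the control-|1⟩ pair (|10⟩, |11⟩).
T = [[1, 0], [0, (1/√2 + (1/√2)i)]].
With a = amp(|10⟩) = 0.2566 and b = amp(|11⟩) = 0.8799:
new amp(|10⟩) = (1)·a = 0.2566
new amp(|11⟩) = (1/√2 + (1/√2)i)·b = (0.6222 + 0.6222i)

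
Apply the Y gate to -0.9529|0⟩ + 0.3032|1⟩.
-0.3032i|0⟩ - 0.9529i|1⟩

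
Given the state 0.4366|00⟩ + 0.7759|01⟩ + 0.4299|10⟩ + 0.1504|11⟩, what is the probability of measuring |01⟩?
0.602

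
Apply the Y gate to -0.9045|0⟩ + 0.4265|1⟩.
-0.4265i|0⟩ - 0.9045i|1⟩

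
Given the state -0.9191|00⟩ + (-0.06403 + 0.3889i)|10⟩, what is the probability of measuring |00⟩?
0.8447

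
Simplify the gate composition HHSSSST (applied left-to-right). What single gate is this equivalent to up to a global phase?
T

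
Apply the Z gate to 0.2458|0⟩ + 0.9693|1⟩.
0.2458|0⟩ - 0.9693|1⟩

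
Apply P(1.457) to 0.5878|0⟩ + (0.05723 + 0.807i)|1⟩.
0.5878|0⟩ + (-0.7953 + 0.1485i)|1⟩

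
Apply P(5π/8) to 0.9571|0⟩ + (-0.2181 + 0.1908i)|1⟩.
0.9571|0⟩ + (-0.09281 - 0.2745i)|1⟩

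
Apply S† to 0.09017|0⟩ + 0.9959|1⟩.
0.09017|0⟩ - 0.9959i|1⟩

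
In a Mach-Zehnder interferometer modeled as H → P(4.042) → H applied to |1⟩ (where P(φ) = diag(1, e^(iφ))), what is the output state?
(0.8106 + 0.3918i)|0⟩ + (0.1894 - 0.3918i)|1⟩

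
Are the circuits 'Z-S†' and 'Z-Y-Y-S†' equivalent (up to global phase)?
Yes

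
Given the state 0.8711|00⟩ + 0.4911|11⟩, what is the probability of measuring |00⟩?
0.7588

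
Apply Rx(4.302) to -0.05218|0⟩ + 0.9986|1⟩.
(0.0286 - 0.8352i)|0⟩ + (-0.5474 + 0.04364i)|1⟩

Rx(4.302) = [[cos(θ/2), −i·sin(θ/2)], [−i·sin(θ/2), cos(θ/2)]]; θ = 4.302, cos(θ/2) ≈ -0.548194, sin(θ/2) ≈ 0.836351.
With a = amp(|0⟩) = -0.05218 and b = amp(|1⟩) = 0.9986:
new amp(|0⟩) = (-0.548194)·a + (-0.836351i)·b = (0.0286 - 0.8352i)
new amp(|1⟩) = (-0.836351i)·a + (-0.548194)·b = (-0.5474 + 0.04364i)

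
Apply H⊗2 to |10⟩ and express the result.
1/2|00⟩ + 1/2|01⟩ - 1/2|10⟩ - 1/2|11⟩

H⊗2 gives amp(|y⟩) = (1/2) Σ_x (−1)^(x·y) amp(|x⟩), where x·y is the number of positions in which both x and y have a 1.
|00⟩: (1)/2 = 1/2
|01⟩: (1)/2 = 1/2
|10⟩: (-1)/2 = -1/2
|11⟩: (-1)/2 = -1/2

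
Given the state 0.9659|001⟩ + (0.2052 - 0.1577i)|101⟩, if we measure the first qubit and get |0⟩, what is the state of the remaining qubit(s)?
|01⟩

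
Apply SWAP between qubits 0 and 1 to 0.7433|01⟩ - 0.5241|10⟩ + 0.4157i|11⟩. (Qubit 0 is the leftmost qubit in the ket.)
-0.5241|01⟩ + 0.7433|10⟩ + 0.4157i|11⟩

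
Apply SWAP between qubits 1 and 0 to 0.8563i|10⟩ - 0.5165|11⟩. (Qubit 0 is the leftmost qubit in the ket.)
0.8563i|01⟩ - 0.5165|11⟩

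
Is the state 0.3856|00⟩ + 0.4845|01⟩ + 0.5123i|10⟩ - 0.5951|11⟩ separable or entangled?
Entangled

Writing the state as a|00⟩ + b|01⟩ + c|10⟩ + d|11⟩, it is a product state iff ad − bc = 0.
Here (a, b, c, d) = (0.3856, 0.4845, 0.5123i, -0.5951): ad − bc = (0.3856)(-0.5951) − (0.4845)(0.5123i) = (-0.2295 - 0.2482i) ≠ 0, so the state is entangled.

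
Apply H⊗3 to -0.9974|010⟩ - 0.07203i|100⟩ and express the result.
(-0.3526 - 0.02547i)|000⟩ + (-0.3526 - 0.02547i)|001⟩ + (0.3526 - 0.02547i)|010⟩ + (0.3526 - 0.02547i)|011⟩ + (-0.3526 + 0.02547i)|100⟩ + (-0.3526 + 0.02547i)|101⟩ + (0.3526 + 0.02547i)|110⟩ + (0.3526 + 0.02547i)|111⟩

H⊗3 gives amp(|y⟩) = (1/2√2) Σ_x (−1)^(x·y) amp(|x⟩), where x·y is the number of positions in which both x and y have a 1.
|000⟩: (-0.9974 - 0.07203i)/(2√2) = (-0.3526 - 0.02547i)
|001⟩: (-0.9974 - 0.07203i)/(2√2) = (-0.3526 - 0.02547i)
|010⟩: (0.9974 - 0.07203i)/(2√2) = (0.3526 - 0.02547i)
|011⟩: (0.9974 - 0.07203i)/(2√2) = (0.3526 - 0.02547i)
|100⟩: (-0.9974 + 0.07203i)/(2√2) = (-0.3526 + 0.02547i)
|101⟩: (-0.9974 + 0.07203i)/(2√2) = (-0.3526 + 0.02547i)
|110⟩: (0.9974 + 0.07203i)/(2√2) = (0.3526 + 0.02547i)
|111⟩: (0.9974 + 0.07203i)/(2√2) = (0.3526 + 0.02547i)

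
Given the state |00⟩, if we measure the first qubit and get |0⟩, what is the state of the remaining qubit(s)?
|0⟩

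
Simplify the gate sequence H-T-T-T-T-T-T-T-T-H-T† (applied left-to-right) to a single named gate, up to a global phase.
T†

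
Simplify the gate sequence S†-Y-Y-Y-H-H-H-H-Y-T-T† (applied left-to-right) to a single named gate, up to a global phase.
S†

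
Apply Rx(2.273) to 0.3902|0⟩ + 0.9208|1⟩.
(0.1642 - 0.8353i)|0⟩ + (0.3874 - 0.354i)|1⟩

Rx(2.273) = [[cos(θ/2), −i·sin(θ/2)], [−i·sin(θ/2), cos(θ/2)]]; θ = 2.273, cos(θ/2) ≈ 0.420772, sin(θ/2) ≈ 0.907166.
With a = amp(|0⟩) = 0.3902 and b = amp(|1⟩) = 0.9208:
new amp(|0⟩) = (0.420772)·a + (-0.907166i)·b = (0.1642 - 0.8353i)
new amp(|1⟩) = (-0.907166i)·a + (0.420772)·b = (0.3874 - 0.354i)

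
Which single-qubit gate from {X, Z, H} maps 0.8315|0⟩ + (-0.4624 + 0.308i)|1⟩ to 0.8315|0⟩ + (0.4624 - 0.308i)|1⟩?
Z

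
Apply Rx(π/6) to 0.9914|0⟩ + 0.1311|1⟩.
(0.9576 - 0.03393i)|0⟩ + (0.1266 - 0.2566i)|1⟩

Rx(π/6) = [[cos(θ/2), −i·sin(θ/2)], [−i·sin(θ/2), cos(θ/2)]]; θ = π/6, cos(θ/2) ≈ 0.965926, sin(θ/2) ≈ 0.258819.
With a = amp(|0⟩) = 0.9914 and b = amp(|1⟩) = 0.1311:
new amp(|0⟩) = (0.965926)·a + (-0.258819i)·b = (0.9576 - 0.03393i)
new amp(|1⟩) = (-0.258819i)·a + (0.965926)·b = (0.1266 - 0.2566i)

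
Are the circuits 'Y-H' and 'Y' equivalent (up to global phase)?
No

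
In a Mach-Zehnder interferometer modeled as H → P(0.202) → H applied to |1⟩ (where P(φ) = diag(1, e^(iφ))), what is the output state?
(0.01017 - 0.1003i)|0⟩ + (0.9898 + 0.1003i)|1⟩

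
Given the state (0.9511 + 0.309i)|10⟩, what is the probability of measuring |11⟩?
0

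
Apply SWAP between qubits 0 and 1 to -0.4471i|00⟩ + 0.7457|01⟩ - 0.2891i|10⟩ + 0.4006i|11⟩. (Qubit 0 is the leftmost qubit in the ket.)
-0.4471i|00⟩ - 0.2891i|01⟩ + 0.7457|10⟩ + 0.4006i|11⟩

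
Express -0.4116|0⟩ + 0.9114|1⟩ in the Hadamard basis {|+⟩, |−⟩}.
0.3534|+⟩ - 0.9355|−⟩

With |ψ⟩ = α|0⟩ + β|1⟩, the Hadamard-basis coefficients are ⟨+|ψ⟩ = (α + β)/√2 and ⟨−|ψ⟩ = (α − β)/√2.
Here α = -0.4116, β = 0.9114: (α + β)/√2 = 0.3534, (α − β)/√2 = -0.9355.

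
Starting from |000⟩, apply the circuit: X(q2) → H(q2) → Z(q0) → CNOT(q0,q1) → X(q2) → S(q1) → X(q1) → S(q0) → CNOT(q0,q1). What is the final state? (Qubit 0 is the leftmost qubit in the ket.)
-1/√2|010⟩ + 1/√2|011⟩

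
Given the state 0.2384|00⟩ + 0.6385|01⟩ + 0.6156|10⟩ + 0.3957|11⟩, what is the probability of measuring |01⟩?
0.4077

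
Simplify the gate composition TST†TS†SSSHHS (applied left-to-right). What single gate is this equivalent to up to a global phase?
T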